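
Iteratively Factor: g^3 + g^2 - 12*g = (g)*(g^2 + g - 12) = g*(g + 4)*(g - 3)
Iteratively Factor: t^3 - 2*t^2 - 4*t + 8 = (t + 2)*(t^2 - 4*t + 4) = (t - 2)*(t + 2)*(t - 2)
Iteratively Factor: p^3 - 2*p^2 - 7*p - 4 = (p + 1)*(p^2 - 3*p - 4) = (p - 4)*(p + 1)*(p + 1)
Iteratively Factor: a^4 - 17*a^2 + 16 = (a + 1)*(a^3 - a^2 - 16*a + 16) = (a - 4)*(a + 1)*(a^2 + 3*a - 4) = (a - 4)*(a - 1)*(a + 1)*(a + 4)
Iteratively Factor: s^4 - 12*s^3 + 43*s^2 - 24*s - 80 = (s - 4)*(s^3 - 8*s^2 + 11*s + 20) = (s - 4)^2*(s^2 - 4*s - 5) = (s - 5)*(s - 4)^2*(s + 1)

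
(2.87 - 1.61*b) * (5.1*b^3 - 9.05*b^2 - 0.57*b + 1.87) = -8.211*b^4 + 29.2075*b^3 - 25.0558*b^2 - 4.6466*b + 5.3669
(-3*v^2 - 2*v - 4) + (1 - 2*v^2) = -5*v^2 - 2*v - 3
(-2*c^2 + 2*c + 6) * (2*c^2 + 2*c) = -4*c^4 + 16*c^2 + 12*c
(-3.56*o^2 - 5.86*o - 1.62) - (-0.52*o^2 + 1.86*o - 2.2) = -3.04*o^2 - 7.72*o + 0.58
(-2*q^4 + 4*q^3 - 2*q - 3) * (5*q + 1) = -10*q^5 + 18*q^4 + 4*q^3 - 10*q^2 - 17*q - 3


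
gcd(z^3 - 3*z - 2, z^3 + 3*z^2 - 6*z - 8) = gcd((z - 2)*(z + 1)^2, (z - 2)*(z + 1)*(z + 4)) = z^2 - z - 2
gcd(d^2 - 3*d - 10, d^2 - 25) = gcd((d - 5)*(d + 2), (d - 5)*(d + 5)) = d - 5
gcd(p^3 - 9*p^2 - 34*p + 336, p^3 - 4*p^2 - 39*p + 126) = p^2 - p - 42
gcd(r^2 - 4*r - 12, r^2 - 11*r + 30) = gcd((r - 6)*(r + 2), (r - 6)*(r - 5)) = r - 6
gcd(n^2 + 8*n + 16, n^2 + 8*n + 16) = n^2 + 8*n + 16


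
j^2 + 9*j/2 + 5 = (j + 2)*(j + 5/2)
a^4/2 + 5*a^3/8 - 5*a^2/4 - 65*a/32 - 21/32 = (a/2 + 1/4)*(a - 7/4)*(a + 1)*(a + 3/2)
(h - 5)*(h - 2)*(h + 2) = h^3 - 5*h^2 - 4*h + 20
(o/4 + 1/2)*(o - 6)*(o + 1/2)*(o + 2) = o^4/4 - 3*o^3/8 - 21*o^2/4 - 17*o/2 - 3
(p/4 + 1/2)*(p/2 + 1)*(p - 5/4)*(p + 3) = p^4/8 + 23*p^3/32 + 29*p^2/32 - p - 15/8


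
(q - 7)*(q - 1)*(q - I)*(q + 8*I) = q^4 - 8*q^3 + 7*I*q^3 + 15*q^2 - 56*I*q^2 - 64*q + 49*I*q + 56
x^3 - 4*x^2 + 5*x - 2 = (x - 2)*(x - 1)^2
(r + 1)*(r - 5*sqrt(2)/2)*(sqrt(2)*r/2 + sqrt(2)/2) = sqrt(2)*r^3/2 - 5*r^2/2 + sqrt(2)*r^2 - 5*r + sqrt(2)*r/2 - 5/2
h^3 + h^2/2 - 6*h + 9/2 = (h - 3/2)*(h - 1)*(h + 3)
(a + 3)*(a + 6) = a^2 + 9*a + 18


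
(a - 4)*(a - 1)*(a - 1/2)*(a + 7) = a^4 + 3*a^3/2 - 32*a^2 + 87*a/2 - 14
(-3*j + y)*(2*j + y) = -6*j^2 - j*y + y^2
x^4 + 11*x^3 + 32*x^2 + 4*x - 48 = (x - 1)*(x + 2)*(x + 4)*(x + 6)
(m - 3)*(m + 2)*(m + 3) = m^3 + 2*m^2 - 9*m - 18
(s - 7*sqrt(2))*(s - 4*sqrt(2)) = s^2 - 11*sqrt(2)*s + 56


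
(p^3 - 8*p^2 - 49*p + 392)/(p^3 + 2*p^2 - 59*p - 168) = (p - 7)/(p + 3)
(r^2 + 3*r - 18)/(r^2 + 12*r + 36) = (r - 3)/(r + 6)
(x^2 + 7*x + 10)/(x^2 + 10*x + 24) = (x^2 + 7*x + 10)/(x^2 + 10*x + 24)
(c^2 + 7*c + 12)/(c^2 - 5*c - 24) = (c + 4)/(c - 8)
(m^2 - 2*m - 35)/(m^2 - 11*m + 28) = (m + 5)/(m - 4)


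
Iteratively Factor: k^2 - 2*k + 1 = (k - 1)*(k - 1)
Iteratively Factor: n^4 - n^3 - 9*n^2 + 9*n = (n + 3)*(n^3 - 4*n^2 + 3*n) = (n - 1)*(n + 3)*(n^2 - 3*n) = n*(n - 1)*(n + 3)*(n - 3)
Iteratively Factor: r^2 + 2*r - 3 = (r - 1)*(r + 3)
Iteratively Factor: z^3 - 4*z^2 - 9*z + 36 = (z - 3)*(z^2 - z - 12) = (z - 3)*(z + 3)*(z - 4)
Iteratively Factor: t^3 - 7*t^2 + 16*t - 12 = (t - 2)*(t^2 - 5*t + 6) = (t - 3)*(t - 2)*(t - 2)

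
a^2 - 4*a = a*(a - 4)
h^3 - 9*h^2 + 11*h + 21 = (h - 7)*(h - 3)*(h + 1)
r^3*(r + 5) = r^4 + 5*r^3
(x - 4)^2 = x^2 - 8*x + 16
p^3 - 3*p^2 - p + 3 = (p - 3)*(p - 1)*(p + 1)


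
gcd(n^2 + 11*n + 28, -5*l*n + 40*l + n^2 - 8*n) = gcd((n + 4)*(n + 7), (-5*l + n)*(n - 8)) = 1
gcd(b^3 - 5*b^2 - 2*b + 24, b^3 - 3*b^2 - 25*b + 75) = b - 3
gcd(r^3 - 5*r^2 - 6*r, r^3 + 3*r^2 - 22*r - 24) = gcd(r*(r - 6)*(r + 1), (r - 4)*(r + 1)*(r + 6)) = r + 1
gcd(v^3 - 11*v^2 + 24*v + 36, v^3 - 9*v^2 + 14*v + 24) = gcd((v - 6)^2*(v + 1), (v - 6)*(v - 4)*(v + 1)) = v^2 - 5*v - 6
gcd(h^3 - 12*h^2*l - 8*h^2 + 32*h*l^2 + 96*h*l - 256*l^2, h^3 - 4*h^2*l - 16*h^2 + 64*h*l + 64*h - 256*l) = h^2 - 4*h*l - 8*h + 32*l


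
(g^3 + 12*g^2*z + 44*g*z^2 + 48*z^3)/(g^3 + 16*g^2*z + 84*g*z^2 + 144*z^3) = (g + 2*z)/(g + 6*z)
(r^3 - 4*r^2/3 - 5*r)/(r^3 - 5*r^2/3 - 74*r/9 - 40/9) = 3*r*(r - 3)/(3*r^2 - 10*r - 8)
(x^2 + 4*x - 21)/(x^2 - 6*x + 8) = (x^2 + 4*x - 21)/(x^2 - 6*x + 8)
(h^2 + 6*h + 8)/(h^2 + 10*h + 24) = (h + 2)/(h + 6)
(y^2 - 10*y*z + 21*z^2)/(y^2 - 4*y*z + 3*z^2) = (y - 7*z)/(y - z)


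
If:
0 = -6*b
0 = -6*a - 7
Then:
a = -7/6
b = 0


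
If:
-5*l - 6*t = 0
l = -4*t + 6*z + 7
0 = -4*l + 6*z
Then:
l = -21/19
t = 35/38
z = -14/19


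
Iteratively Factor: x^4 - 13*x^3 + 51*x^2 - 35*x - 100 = (x - 5)*(x^3 - 8*x^2 + 11*x + 20) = (x - 5)*(x - 4)*(x^2 - 4*x - 5) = (x - 5)^2*(x - 4)*(x + 1)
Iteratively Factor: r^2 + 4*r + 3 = (r + 3)*(r + 1)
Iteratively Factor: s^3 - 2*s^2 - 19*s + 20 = (s - 5)*(s^2 + 3*s - 4) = (s - 5)*(s + 4)*(s - 1)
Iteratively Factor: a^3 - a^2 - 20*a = (a + 4)*(a^2 - 5*a) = a*(a + 4)*(a - 5)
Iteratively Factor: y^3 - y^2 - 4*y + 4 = (y + 2)*(y^2 - 3*y + 2) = (y - 1)*(y + 2)*(y - 2)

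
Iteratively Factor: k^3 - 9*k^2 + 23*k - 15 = (k - 3)*(k^2 - 6*k + 5) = (k - 3)*(k - 1)*(k - 5)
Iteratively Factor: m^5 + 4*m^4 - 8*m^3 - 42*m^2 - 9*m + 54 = (m - 1)*(m^4 + 5*m^3 - 3*m^2 - 45*m - 54) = (m - 1)*(m + 3)*(m^3 + 2*m^2 - 9*m - 18) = (m - 3)*(m - 1)*(m + 3)*(m^2 + 5*m + 6) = (m - 3)*(m - 1)*(m + 3)^2*(m + 2)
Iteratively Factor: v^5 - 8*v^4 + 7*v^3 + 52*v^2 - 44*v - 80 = (v + 1)*(v^4 - 9*v^3 + 16*v^2 + 36*v - 80) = (v - 5)*(v + 1)*(v^3 - 4*v^2 - 4*v + 16) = (v - 5)*(v - 4)*(v + 1)*(v^2 - 4) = (v - 5)*(v - 4)*(v - 2)*(v + 1)*(v + 2)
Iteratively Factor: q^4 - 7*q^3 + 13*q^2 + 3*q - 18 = (q - 3)*(q^3 - 4*q^2 + q + 6) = (q - 3)*(q + 1)*(q^2 - 5*q + 6) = (q - 3)*(q - 2)*(q + 1)*(q - 3)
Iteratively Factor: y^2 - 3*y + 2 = (y - 2)*(y - 1)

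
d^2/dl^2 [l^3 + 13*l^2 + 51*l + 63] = 6*l + 26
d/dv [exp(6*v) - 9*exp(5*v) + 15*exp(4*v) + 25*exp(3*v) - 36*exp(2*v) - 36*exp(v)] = (6*exp(5*v) - 45*exp(4*v) + 60*exp(3*v) + 75*exp(2*v) - 72*exp(v) - 36)*exp(v)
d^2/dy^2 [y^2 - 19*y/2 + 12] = 2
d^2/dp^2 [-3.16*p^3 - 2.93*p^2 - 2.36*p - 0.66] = -18.96*p - 5.86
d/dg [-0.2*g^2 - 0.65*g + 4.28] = -0.4*g - 0.65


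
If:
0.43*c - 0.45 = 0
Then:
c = 1.05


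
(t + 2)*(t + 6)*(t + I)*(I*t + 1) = I*t^4 + 8*I*t^3 + 13*I*t^2 + 8*I*t + 12*I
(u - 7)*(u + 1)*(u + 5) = u^3 - u^2 - 37*u - 35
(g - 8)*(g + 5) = g^2 - 3*g - 40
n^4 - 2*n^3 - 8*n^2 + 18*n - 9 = (n - 3)*(n - 1)^2*(n + 3)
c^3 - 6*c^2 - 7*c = c*(c - 7)*(c + 1)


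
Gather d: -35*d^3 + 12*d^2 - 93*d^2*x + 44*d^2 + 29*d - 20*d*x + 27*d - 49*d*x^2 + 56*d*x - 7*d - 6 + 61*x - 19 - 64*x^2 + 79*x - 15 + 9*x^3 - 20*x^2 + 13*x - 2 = -35*d^3 + d^2*(56 - 93*x) + d*(-49*x^2 + 36*x + 49) + 9*x^3 - 84*x^2 + 153*x - 42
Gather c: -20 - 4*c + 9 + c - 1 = -3*c - 12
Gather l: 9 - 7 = 2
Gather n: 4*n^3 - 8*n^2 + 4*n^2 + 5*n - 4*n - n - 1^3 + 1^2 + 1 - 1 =4*n^3 - 4*n^2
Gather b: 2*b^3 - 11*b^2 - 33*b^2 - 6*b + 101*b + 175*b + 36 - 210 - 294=2*b^3 - 44*b^2 + 270*b - 468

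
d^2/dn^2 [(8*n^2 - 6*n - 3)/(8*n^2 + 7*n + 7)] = 2*(-832*n^3 - 1920*n^2 + 504*n + 707)/(512*n^6 + 1344*n^5 + 2520*n^4 + 2695*n^3 + 2205*n^2 + 1029*n + 343)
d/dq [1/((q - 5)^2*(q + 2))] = -(3*q - 1)/((q - 5)^3*(q + 2)^2)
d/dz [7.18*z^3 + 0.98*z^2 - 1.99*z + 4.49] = 21.54*z^2 + 1.96*z - 1.99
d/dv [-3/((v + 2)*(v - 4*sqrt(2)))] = 6*(v - 2*sqrt(2) + 1)/((v + 2)^2*(v - 4*sqrt(2))^2)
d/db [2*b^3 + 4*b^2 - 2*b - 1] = 6*b^2 + 8*b - 2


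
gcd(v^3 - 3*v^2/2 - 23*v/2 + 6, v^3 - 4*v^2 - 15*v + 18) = v + 3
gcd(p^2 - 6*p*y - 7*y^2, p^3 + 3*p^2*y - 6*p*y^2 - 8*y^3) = p + y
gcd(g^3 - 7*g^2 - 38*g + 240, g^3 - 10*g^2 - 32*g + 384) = g^2 - 2*g - 48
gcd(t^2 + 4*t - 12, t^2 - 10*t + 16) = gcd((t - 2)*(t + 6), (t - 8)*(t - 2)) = t - 2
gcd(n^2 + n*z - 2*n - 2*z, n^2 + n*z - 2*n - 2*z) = n^2 + n*z - 2*n - 2*z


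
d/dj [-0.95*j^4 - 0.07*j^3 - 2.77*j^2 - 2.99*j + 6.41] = -3.8*j^3 - 0.21*j^2 - 5.54*j - 2.99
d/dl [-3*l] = -3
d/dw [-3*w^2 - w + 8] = -6*w - 1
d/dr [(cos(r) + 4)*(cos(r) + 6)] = -2*(cos(r) + 5)*sin(r)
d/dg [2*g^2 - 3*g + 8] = 4*g - 3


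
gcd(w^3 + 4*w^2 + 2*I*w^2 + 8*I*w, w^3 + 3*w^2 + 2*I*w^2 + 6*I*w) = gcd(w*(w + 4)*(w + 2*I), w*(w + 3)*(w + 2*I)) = w^2 + 2*I*w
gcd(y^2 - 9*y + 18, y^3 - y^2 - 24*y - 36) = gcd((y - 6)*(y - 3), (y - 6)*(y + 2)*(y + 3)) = y - 6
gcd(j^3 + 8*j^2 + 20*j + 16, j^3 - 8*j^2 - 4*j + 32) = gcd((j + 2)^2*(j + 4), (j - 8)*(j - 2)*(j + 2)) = j + 2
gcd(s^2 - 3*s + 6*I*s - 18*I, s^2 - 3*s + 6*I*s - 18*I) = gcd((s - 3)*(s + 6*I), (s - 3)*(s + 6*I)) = s^2 + s*(-3 + 6*I) - 18*I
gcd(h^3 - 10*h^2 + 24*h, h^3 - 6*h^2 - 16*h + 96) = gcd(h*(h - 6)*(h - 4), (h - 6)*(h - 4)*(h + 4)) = h^2 - 10*h + 24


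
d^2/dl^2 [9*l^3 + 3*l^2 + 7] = 54*l + 6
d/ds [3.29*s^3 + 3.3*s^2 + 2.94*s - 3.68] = 9.87*s^2 + 6.6*s + 2.94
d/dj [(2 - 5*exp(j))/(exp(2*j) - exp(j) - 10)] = ((2*exp(j) - 1)*(5*exp(j) - 2) - 5*exp(2*j) + 5*exp(j) + 50)*exp(j)/(-exp(2*j) + exp(j) + 10)^2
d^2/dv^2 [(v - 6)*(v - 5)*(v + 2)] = 6*v - 18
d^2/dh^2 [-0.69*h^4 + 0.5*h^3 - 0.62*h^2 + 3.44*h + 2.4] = -8.28*h^2 + 3.0*h - 1.24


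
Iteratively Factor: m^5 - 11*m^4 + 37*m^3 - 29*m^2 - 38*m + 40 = (m - 4)*(m^4 - 7*m^3 + 9*m^2 + 7*m - 10) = (m - 4)*(m - 2)*(m^3 - 5*m^2 - m + 5) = (m - 5)*(m - 4)*(m - 2)*(m^2 - 1) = (m - 5)*(m - 4)*(m - 2)*(m + 1)*(m - 1)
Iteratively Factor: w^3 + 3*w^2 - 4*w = (w)*(w^2 + 3*w - 4) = w*(w - 1)*(w + 4)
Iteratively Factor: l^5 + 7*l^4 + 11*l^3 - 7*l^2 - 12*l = (l + 4)*(l^4 + 3*l^3 - l^2 - 3*l) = (l + 1)*(l + 4)*(l^3 + 2*l^2 - 3*l) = (l + 1)*(l + 3)*(l + 4)*(l^2 - l) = l*(l + 1)*(l + 3)*(l + 4)*(l - 1)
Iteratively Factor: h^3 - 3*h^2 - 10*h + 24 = (h - 4)*(h^2 + h - 6) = (h - 4)*(h - 2)*(h + 3)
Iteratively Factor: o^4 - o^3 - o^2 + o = (o + 1)*(o^3 - 2*o^2 + o) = (o - 1)*(o + 1)*(o^2 - o) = o*(o - 1)*(o + 1)*(o - 1)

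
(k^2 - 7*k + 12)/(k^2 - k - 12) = (k - 3)/(k + 3)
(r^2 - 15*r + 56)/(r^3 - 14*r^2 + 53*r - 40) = (r - 7)/(r^2 - 6*r + 5)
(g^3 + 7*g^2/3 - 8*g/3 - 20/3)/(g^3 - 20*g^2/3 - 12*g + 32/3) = (3*g^2 + g - 10)/(3*g^2 - 26*g + 16)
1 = 1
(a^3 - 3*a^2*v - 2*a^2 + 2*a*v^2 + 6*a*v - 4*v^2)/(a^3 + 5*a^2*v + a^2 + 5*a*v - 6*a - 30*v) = (a^2 - 3*a*v + 2*v^2)/(a^2 + 5*a*v + 3*a + 15*v)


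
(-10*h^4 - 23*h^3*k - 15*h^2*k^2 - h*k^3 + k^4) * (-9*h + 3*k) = 90*h^5 + 177*h^4*k + 66*h^3*k^2 - 36*h^2*k^3 - 12*h*k^4 + 3*k^5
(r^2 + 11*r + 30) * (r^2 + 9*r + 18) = r^4 + 20*r^3 + 147*r^2 + 468*r + 540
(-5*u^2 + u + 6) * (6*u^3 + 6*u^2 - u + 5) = -30*u^5 - 24*u^4 + 47*u^3 + 10*u^2 - u + 30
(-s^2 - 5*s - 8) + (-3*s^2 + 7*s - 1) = -4*s^2 + 2*s - 9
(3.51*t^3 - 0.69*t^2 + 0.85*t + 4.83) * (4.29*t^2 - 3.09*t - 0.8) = 15.0579*t^5 - 13.806*t^4 + 2.9706*t^3 + 18.6462*t^2 - 15.6047*t - 3.864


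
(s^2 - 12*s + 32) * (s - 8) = s^3 - 20*s^2 + 128*s - 256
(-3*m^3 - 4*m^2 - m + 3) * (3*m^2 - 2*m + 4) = -9*m^5 - 6*m^4 - 7*m^3 - 5*m^2 - 10*m + 12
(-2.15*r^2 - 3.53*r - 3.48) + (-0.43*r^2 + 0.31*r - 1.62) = -2.58*r^2 - 3.22*r - 5.1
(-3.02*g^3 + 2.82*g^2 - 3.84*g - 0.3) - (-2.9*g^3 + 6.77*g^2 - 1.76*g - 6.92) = -0.12*g^3 - 3.95*g^2 - 2.08*g + 6.62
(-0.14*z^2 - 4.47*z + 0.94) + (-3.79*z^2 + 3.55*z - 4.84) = -3.93*z^2 - 0.92*z - 3.9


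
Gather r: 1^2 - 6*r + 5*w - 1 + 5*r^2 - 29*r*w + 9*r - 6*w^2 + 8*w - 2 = 5*r^2 + r*(3 - 29*w) - 6*w^2 + 13*w - 2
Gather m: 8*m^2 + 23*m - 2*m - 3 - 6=8*m^2 + 21*m - 9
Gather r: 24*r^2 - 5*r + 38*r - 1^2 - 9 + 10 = 24*r^2 + 33*r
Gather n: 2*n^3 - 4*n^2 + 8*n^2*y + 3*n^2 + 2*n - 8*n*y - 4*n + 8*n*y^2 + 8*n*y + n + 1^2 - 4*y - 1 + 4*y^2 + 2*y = 2*n^3 + n^2*(8*y - 1) + n*(8*y^2 - 1) + 4*y^2 - 2*y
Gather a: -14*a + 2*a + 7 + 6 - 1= 12 - 12*a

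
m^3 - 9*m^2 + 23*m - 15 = (m - 5)*(m - 3)*(m - 1)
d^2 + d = d*(d + 1)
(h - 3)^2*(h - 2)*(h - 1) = h^4 - 9*h^3 + 29*h^2 - 39*h + 18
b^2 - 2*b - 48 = (b - 8)*(b + 6)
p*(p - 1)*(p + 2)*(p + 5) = p^4 + 6*p^3 + 3*p^2 - 10*p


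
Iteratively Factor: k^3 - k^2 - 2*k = (k)*(k^2 - k - 2) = k*(k + 1)*(k - 2)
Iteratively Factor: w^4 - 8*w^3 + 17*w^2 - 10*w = (w - 5)*(w^3 - 3*w^2 + 2*w) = w*(w - 5)*(w^2 - 3*w + 2) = w*(w - 5)*(w - 1)*(w - 2)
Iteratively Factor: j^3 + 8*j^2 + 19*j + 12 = (j + 4)*(j^2 + 4*j + 3) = (j + 1)*(j + 4)*(j + 3)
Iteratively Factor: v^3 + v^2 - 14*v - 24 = (v + 3)*(v^2 - 2*v - 8) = (v - 4)*(v + 3)*(v + 2)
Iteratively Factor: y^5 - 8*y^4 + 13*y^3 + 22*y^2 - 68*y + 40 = (y - 2)*(y^4 - 6*y^3 + y^2 + 24*y - 20) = (y - 5)*(y - 2)*(y^3 - y^2 - 4*y + 4) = (y - 5)*(y - 2)^2*(y^2 + y - 2) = (y - 5)*(y - 2)^2*(y + 2)*(y - 1)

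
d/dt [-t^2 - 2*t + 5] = -2*t - 2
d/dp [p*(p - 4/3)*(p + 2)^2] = 4*p^3 + 8*p^2 - 8*p/3 - 16/3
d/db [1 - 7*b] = -7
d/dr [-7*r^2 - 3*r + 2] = -14*r - 3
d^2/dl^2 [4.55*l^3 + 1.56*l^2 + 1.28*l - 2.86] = 27.3*l + 3.12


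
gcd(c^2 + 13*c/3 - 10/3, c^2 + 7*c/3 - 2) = c - 2/3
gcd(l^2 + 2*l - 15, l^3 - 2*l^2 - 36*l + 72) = 1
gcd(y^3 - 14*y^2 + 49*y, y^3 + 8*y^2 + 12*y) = y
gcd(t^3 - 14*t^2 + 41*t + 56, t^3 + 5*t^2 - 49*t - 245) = t - 7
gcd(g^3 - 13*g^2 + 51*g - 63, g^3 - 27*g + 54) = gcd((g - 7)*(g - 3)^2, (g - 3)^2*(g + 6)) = g^2 - 6*g + 9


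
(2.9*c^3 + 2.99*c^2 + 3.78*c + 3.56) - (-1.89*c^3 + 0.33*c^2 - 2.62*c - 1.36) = 4.79*c^3 + 2.66*c^2 + 6.4*c + 4.92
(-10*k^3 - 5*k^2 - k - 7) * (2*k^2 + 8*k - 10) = -20*k^5 - 90*k^4 + 58*k^3 + 28*k^2 - 46*k + 70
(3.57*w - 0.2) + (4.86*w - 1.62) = 8.43*w - 1.82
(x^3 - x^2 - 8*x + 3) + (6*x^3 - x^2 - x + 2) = 7*x^3 - 2*x^2 - 9*x + 5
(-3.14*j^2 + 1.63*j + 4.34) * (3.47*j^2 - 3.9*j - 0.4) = -10.8958*j^4 + 17.9021*j^3 + 9.9588*j^2 - 17.578*j - 1.736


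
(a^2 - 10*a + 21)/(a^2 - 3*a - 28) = (a - 3)/(a + 4)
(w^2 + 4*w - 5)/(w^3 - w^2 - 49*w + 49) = (w + 5)/(w^2 - 49)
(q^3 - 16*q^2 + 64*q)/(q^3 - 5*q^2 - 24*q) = (q - 8)/(q + 3)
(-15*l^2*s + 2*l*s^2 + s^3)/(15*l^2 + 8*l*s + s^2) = s*(-3*l + s)/(3*l + s)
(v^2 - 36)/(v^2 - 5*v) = (v^2 - 36)/(v*(v - 5))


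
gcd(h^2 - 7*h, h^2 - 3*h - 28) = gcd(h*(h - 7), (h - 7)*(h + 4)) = h - 7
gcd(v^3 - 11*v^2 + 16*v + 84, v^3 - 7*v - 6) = v + 2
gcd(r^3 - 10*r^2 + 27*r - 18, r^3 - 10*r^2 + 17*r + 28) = 1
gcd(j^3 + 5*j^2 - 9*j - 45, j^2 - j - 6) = j - 3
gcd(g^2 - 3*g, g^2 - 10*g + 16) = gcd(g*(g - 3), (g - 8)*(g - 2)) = 1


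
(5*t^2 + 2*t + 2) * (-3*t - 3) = -15*t^3 - 21*t^2 - 12*t - 6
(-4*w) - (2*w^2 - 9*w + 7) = -2*w^2 + 5*w - 7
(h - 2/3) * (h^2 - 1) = h^3 - 2*h^2/3 - h + 2/3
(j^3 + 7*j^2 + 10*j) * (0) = 0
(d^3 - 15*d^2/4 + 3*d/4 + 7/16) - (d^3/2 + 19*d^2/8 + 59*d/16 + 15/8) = d^3/2 - 49*d^2/8 - 47*d/16 - 23/16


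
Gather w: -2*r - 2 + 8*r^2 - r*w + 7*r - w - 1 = 8*r^2 + 5*r + w*(-r - 1) - 3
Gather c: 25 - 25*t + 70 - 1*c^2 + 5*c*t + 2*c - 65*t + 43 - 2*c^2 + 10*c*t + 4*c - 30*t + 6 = -3*c^2 + c*(15*t + 6) - 120*t + 144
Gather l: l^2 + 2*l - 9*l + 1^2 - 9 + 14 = l^2 - 7*l + 6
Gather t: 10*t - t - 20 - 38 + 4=9*t - 54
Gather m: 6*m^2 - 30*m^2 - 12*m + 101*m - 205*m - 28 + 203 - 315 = -24*m^2 - 116*m - 140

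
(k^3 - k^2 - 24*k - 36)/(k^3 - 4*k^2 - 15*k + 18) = (k + 2)/(k - 1)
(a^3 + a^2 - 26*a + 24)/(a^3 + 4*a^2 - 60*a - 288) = (a^2 - 5*a + 4)/(a^2 - 2*a - 48)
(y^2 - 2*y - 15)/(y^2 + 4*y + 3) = (y - 5)/(y + 1)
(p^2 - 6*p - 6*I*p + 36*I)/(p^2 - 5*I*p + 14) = (p^2 - 6*p - 6*I*p + 36*I)/(p^2 - 5*I*p + 14)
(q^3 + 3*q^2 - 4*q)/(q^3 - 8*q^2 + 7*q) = (q + 4)/(q - 7)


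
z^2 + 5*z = z*(z + 5)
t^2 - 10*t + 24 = (t - 6)*(t - 4)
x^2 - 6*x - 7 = (x - 7)*(x + 1)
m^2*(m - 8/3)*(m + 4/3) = m^4 - 4*m^3/3 - 32*m^2/9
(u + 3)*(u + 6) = u^2 + 9*u + 18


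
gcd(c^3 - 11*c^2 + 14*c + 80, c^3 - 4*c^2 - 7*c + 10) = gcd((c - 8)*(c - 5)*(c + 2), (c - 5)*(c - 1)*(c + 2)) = c^2 - 3*c - 10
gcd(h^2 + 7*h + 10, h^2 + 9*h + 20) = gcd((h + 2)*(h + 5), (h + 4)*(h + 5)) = h + 5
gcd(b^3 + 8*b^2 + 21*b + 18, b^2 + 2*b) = b + 2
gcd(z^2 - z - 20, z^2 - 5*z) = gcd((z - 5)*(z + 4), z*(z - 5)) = z - 5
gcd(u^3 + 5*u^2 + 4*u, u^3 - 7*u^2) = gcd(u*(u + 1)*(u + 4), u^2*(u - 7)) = u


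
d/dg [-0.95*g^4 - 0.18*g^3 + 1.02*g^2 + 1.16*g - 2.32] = -3.8*g^3 - 0.54*g^2 + 2.04*g + 1.16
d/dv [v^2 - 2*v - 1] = 2*v - 2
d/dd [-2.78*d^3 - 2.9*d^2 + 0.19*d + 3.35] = -8.34*d^2 - 5.8*d + 0.19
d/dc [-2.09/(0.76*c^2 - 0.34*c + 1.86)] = (3.1768*c - 0.7106)/(0.76*c^2 - 0.34*c + 1.86)^2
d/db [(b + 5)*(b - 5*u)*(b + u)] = 3*b^2 - 8*b*u + 10*b - 5*u^2 - 20*u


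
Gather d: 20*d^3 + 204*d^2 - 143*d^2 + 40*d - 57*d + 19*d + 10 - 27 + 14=20*d^3 + 61*d^2 + 2*d - 3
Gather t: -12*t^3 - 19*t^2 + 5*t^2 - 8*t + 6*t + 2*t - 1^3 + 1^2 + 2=-12*t^3 - 14*t^2 + 2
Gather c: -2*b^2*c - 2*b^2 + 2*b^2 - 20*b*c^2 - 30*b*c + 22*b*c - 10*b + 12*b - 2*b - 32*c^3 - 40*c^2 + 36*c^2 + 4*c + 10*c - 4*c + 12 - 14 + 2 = -32*c^3 + c^2*(-20*b - 4) + c*(-2*b^2 - 8*b + 10)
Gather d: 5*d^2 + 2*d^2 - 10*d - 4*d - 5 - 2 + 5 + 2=7*d^2 - 14*d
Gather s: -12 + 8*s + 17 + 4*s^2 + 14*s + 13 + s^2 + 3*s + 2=5*s^2 + 25*s + 20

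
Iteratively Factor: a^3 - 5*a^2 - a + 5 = (a - 5)*(a^2 - 1) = (a - 5)*(a - 1)*(a + 1)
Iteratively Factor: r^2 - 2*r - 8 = (r - 4)*(r + 2)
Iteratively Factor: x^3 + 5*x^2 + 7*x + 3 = (x + 1)*(x^2 + 4*x + 3) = (x + 1)*(x + 3)*(x + 1)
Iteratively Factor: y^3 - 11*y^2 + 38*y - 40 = (y - 5)*(y^2 - 6*y + 8) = (y - 5)*(y - 4)*(y - 2)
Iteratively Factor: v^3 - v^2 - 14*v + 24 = (v - 3)*(v^2 + 2*v - 8) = (v - 3)*(v + 4)*(v - 2)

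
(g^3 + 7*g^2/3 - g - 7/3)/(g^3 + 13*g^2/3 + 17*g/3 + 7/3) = (g - 1)/(g + 1)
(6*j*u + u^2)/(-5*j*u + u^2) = (6*j + u)/(-5*j + u)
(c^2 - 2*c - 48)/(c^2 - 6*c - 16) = (c + 6)/(c + 2)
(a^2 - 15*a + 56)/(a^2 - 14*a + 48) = (a - 7)/(a - 6)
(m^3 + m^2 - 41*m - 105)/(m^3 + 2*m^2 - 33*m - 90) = (m - 7)/(m - 6)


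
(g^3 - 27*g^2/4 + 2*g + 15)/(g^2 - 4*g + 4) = (4*g^2 - 19*g - 30)/(4*(g - 2))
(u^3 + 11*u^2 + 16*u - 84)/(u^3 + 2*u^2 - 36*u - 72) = (u^2 + 5*u - 14)/(u^2 - 4*u - 12)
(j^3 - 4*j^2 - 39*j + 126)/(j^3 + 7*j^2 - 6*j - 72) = (j - 7)/(j + 4)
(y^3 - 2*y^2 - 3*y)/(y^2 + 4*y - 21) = y*(y + 1)/(y + 7)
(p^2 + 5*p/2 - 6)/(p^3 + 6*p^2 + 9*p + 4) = (p - 3/2)/(p^2 + 2*p + 1)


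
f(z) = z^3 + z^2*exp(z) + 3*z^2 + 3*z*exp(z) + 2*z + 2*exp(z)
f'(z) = z^2*exp(z) + 3*z^2 + 5*z*exp(z) + 6*z + 5*exp(z) + 2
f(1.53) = 54.91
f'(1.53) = 87.43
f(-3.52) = -13.37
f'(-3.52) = 18.04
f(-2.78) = -3.77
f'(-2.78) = 8.43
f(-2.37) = -1.15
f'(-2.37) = 4.52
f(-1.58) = 0.33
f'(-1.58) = -0.07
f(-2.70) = -3.13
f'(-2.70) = 7.59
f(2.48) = 224.83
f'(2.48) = 316.55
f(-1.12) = 0.08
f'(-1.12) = -0.74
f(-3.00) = -5.90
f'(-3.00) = 10.95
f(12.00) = 29623556.04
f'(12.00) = 34016257.41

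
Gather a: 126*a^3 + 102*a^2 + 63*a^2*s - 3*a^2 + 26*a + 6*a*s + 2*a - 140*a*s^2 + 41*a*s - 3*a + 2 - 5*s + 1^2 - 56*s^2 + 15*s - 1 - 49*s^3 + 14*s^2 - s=126*a^3 + a^2*(63*s + 99) + a*(-140*s^2 + 47*s + 25) - 49*s^3 - 42*s^2 + 9*s + 2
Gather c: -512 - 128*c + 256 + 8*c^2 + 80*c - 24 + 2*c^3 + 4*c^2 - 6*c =2*c^3 + 12*c^2 - 54*c - 280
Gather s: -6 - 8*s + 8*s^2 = 8*s^2 - 8*s - 6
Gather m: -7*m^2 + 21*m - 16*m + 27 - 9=-7*m^2 + 5*m + 18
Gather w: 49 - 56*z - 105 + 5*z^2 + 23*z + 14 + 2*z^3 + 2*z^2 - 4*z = 2*z^3 + 7*z^2 - 37*z - 42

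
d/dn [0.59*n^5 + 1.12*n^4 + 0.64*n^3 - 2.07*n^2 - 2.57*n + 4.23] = 2.95*n^4 + 4.48*n^3 + 1.92*n^2 - 4.14*n - 2.57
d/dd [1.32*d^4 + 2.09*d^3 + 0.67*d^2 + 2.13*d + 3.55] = 5.28*d^3 + 6.27*d^2 + 1.34*d + 2.13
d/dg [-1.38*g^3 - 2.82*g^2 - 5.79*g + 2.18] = -4.14*g^2 - 5.64*g - 5.79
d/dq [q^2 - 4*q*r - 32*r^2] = 2*q - 4*r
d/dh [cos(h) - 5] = -sin(h)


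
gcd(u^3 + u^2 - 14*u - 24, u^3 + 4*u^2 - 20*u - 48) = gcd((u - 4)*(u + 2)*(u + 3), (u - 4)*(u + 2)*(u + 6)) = u^2 - 2*u - 8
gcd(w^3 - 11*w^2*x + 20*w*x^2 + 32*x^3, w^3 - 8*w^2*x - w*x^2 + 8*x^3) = -w^2 + 7*w*x + 8*x^2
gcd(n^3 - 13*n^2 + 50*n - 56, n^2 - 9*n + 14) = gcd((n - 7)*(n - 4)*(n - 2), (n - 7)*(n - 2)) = n^2 - 9*n + 14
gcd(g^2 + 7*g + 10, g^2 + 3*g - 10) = g + 5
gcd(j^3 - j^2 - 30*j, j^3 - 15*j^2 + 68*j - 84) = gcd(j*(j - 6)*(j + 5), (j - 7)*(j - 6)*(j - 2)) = j - 6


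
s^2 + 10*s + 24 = (s + 4)*(s + 6)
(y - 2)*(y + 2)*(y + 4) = y^3 + 4*y^2 - 4*y - 16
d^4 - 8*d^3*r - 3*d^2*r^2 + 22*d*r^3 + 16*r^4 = (d - 8*r)*(d - 2*r)*(d + r)^2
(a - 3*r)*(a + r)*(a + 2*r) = a^3 - 7*a*r^2 - 6*r^3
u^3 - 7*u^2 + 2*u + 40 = (u - 5)*(u - 4)*(u + 2)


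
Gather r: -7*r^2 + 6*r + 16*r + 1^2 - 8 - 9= -7*r^2 + 22*r - 16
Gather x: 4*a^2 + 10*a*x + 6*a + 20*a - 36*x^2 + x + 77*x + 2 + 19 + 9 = 4*a^2 + 26*a - 36*x^2 + x*(10*a + 78) + 30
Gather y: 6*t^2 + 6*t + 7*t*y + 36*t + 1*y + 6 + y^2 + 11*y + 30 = 6*t^2 + 42*t + y^2 + y*(7*t + 12) + 36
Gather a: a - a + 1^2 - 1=0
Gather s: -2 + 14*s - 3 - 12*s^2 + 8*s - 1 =-12*s^2 + 22*s - 6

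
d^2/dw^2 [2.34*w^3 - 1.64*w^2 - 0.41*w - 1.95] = 14.04*w - 3.28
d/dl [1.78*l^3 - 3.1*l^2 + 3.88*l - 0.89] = 5.34*l^2 - 6.2*l + 3.88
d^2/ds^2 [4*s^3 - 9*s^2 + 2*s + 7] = 24*s - 18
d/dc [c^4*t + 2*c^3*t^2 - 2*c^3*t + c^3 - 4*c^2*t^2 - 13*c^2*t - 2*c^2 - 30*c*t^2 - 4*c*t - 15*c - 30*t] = 4*c^3*t + 6*c^2*t^2 - 6*c^2*t + 3*c^2 - 8*c*t^2 - 26*c*t - 4*c - 30*t^2 - 4*t - 15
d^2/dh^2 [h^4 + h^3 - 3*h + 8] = 6*h*(2*h + 1)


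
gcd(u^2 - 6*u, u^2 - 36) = u - 6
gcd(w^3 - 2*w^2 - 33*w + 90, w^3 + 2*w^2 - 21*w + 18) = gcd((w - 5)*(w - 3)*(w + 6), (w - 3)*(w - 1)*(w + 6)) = w^2 + 3*w - 18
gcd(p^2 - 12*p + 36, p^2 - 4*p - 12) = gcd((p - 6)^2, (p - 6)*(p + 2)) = p - 6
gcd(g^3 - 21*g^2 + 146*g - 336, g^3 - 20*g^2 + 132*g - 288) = g^2 - 14*g + 48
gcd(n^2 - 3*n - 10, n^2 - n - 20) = n - 5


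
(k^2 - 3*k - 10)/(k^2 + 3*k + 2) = (k - 5)/(k + 1)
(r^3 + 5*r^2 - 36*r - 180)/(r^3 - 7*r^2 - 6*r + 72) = (r^2 + 11*r + 30)/(r^2 - r - 12)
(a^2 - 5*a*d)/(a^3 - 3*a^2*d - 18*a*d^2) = (-a + 5*d)/(-a^2 + 3*a*d + 18*d^2)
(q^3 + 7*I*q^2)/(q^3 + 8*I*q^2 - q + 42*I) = q^2/(q^2 + I*q + 6)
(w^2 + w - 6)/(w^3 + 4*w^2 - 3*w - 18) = 1/(w + 3)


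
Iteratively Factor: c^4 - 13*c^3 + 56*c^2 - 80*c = (c - 4)*(c^3 - 9*c^2 + 20*c) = c*(c - 4)*(c^2 - 9*c + 20) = c*(c - 4)^2*(c - 5)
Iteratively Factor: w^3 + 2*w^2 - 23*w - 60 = (w - 5)*(w^2 + 7*w + 12) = (w - 5)*(w + 3)*(w + 4)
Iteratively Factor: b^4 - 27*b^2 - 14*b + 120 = (b - 2)*(b^3 + 2*b^2 - 23*b - 60) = (b - 2)*(b + 3)*(b^2 - b - 20) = (b - 2)*(b + 3)*(b + 4)*(b - 5)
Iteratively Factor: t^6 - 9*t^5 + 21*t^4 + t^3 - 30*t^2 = (t + 1)*(t^5 - 10*t^4 + 31*t^3 - 30*t^2) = (t - 5)*(t + 1)*(t^4 - 5*t^3 + 6*t^2) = t*(t - 5)*(t + 1)*(t^3 - 5*t^2 + 6*t) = t*(t - 5)*(t - 3)*(t + 1)*(t^2 - 2*t) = t*(t - 5)*(t - 3)*(t - 2)*(t + 1)*(t)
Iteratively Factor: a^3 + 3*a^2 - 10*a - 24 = (a + 2)*(a^2 + a - 12) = (a + 2)*(a + 4)*(a - 3)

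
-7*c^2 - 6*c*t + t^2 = (-7*c + t)*(c + t)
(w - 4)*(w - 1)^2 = w^3 - 6*w^2 + 9*w - 4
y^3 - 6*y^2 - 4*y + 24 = (y - 6)*(y - 2)*(y + 2)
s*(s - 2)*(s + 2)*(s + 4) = s^4 + 4*s^3 - 4*s^2 - 16*s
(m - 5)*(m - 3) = m^2 - 8*m + 15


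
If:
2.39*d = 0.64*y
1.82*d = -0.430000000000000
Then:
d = -0.24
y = -0.88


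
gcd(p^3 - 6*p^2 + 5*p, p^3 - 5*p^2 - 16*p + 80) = p - 5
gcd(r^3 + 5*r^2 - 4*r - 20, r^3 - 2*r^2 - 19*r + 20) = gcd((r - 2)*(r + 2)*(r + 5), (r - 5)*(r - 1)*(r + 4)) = 1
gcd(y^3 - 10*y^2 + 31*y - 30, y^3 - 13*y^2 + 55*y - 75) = y^2 - 8*y + 15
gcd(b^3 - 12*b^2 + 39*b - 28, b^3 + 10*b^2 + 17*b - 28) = b - 1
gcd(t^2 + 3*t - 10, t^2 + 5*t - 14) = t - 2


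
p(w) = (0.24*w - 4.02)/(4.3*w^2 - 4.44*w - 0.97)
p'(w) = (4.44 - 8.6*w)*(0.24*w - 4.02)/(4.3*w^2 - 4.44*w - 0.97)^2 + 0.24/(4.3*w^2 - 4.44*w - 0.97)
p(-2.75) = -0.11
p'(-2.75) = -0.06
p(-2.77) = -0.11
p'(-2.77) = -0.06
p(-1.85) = -0.20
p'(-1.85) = -0.18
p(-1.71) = -0.23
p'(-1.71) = -0.22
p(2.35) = -0.28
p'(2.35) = 0.38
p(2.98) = -0.14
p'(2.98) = 0.13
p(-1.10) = -0.47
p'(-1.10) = -0.69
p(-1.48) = -0.29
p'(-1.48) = -0.32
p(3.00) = -0.14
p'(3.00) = 0.13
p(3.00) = -0.14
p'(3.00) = 0.13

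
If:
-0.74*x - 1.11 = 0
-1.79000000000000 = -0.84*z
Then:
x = -1.50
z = 2.13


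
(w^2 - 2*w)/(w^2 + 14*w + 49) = w*(w - 2)/(w^2 + 14*w + 49)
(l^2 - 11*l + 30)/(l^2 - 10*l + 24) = (l - 5)/(l - 4)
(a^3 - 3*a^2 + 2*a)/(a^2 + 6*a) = (a^2 - 3*a + 2)/(a + 6)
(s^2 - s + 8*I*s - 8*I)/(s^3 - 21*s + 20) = (s + 8*I)/(s^2 + s - 20)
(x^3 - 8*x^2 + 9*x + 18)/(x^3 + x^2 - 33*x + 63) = (x^2 - 5*x - 6)/(x^2 + 4*x - 21)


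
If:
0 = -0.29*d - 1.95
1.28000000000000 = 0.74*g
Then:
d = -6.72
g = 1.73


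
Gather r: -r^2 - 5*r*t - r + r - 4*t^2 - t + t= -r^2 - 5*r*t - 4*t^2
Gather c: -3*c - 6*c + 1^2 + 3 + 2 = 6 - 9*c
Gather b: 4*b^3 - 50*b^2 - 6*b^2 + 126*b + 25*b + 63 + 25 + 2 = 4*b^3 - 56*b^2 + 151*b + 90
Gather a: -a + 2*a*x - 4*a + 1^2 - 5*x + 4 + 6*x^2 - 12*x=a*(2*x - 5) + 6*x^2 - 17*x + 5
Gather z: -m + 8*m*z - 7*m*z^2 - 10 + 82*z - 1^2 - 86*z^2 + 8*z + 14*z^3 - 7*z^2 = -m + 14*z^3 + z^2*(-7*m - 93) + z*(8*m + 90) - 11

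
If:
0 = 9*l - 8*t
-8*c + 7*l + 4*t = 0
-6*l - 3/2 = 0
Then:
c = -23/64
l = -1/4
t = -9/32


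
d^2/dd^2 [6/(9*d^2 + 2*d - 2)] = 12*(-81*d^2 - 18*d + 4*(9*d + 1)^2 + 18)/(9*d^2 + 2*d - 2)^3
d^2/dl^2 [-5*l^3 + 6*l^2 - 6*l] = 12 - 30*l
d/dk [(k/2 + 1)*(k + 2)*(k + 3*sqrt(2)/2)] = (k/2 + 1)*(3*k + 2 + 3*sqrt(2))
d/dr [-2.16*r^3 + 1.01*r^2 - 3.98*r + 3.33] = -6.48*r^2 + 2.02*r - 3.98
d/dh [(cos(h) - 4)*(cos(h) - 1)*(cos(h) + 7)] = (-3*cos(h)^2 - 4*cos(h) + 31)*sin(h)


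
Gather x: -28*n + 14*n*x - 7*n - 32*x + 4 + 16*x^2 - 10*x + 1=-35*n + 16*x^2 + x*(14*n - 42) + 5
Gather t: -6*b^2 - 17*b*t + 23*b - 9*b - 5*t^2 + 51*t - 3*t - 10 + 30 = -6*b^2 + 14*b - 5*t^2 + t*(48 - 17*b) + 20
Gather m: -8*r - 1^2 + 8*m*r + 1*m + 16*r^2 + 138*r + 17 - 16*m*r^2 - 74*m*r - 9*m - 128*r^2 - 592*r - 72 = m*(-16*r^2 - 66*r - 8) - 112*r^2 - 462*r - 56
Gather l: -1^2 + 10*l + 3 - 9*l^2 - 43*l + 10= -9*l^2 - 33*l + 12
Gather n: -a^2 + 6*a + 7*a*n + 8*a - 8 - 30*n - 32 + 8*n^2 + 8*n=-a^2 + 14*a + 8*n^2 + n*(7*a - 22) - 40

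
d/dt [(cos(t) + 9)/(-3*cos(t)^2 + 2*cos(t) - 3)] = 3*(sin(t)^2 - 18*cos(t) + 6)*sin(t)/(3*sin(t)^2 + 2*cos(t) - 6)^2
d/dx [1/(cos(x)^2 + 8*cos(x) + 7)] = 2*(cos(x) + 4)*sin(x)/(cos(x)^2 + 8*cos(x) + 7)^2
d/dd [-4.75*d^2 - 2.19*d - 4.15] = -9.5*d - 2.19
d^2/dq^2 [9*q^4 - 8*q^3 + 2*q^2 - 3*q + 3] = 108*q^2 - 48*q + 4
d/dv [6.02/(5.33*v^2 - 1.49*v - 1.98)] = (8.9698 - 64.1732*v)/(-5.33*v^2 + 1.49*v + 1.98)^2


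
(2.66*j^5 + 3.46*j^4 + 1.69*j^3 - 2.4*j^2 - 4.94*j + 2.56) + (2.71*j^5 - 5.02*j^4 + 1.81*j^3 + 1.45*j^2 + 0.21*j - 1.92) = 5.37*j^5 - 1.56*j^4 + 3.5*j^3 - 0.95*j^2 - 4.73*j + 0.64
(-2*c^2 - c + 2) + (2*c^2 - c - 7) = -2*c - 5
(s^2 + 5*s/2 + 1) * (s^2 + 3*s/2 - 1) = s^4 + 4*s^3 + 15*s^2/4 - s - 1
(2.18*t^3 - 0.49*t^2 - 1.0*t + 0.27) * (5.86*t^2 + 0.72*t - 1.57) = 12.7748*t^5 - 1.3018*t^4 - 9.6354*t^3 + 1.6315*t^2 + 1.7644*t - 0.4239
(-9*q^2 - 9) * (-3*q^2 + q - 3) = 27*q^4 - 9*q^3 + 54*q^2 - 9*q + 27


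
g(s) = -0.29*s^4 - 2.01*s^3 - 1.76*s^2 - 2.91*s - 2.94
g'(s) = -1.16*s^3 - 6.03*s^2 - 3.52*s - 2.91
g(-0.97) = -0.20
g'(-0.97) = -4.11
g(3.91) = -229.16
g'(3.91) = -178.20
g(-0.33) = -2.10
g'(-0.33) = -2.36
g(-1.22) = 1.00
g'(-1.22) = -5.48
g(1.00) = -9.91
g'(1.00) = -13.62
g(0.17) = -3.50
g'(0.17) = -3.69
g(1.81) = -29.00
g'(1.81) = -35.91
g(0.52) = -5.23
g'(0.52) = -6.53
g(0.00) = -2.94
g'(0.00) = -2.91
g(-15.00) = -8252.79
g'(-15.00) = 2608.14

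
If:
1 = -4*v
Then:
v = -1/4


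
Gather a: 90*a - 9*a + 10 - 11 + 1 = 81*a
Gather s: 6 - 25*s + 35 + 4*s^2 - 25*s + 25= 4*s^2 - 50*s + 66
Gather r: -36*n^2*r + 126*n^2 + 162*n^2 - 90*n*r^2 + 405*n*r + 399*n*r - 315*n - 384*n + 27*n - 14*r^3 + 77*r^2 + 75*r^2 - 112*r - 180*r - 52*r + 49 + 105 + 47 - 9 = 288*n^2 - 672*n - 14*r^3 + r^2*(152 - 90*n) + r*(-36*n^2 + 804*n - 344) + 192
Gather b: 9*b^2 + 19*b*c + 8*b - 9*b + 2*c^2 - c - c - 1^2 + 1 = 9*b^2 + b*(19*c - 1) + 2*c^2 - 2*c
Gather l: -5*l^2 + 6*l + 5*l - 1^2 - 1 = -5*l^2 + 11*l - 2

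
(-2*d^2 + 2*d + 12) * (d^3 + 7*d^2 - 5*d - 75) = -2*d^5 - 12*d^4 + 36*d^3 + 224*d^2 - 210*d - 900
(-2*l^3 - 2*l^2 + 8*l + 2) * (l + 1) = -2*l^4 - 4*l^3 + 6*l^2 + 10*l + 2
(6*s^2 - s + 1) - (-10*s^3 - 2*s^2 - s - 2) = 10*s^3 + 8*s^2 + 3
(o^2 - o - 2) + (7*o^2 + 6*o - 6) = 8*o^2 + 5*o - 8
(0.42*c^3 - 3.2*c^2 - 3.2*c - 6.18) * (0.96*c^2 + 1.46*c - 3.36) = 0.4032*c^5 - 2.4588*c^4 - 9.1552*c^3 + 0.147200000000002*c^2 + 1.7292*c + 20.7648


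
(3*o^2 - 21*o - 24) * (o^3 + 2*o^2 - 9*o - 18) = 3*o^5 - 15*o^4 - 93*o^3 + 87*o^2 + 594*o + 432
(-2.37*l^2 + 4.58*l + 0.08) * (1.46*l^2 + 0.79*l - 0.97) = -3.4602*l^4 + 4.8145*l^3 + 6.0339*l^2 - 4.3794*l - 0.0776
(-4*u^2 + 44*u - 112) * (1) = -4*u^2 + 44*u - 112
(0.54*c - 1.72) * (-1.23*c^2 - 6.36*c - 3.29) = -0.6642*c^3 - 1.3188*c^2 + 9.1626*c + 5.6588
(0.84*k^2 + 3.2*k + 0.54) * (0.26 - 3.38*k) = -2.8392*k^3 - 10.5976*k^2 - 0.9932*k + 0.1404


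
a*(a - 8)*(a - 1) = a^3 - 9*a^2 + 8*a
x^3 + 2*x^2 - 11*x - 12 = (x - 3)*(x + 1)*(x + 4)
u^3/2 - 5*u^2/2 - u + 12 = (u/2 + 1)*(u - 4)*(u - 3)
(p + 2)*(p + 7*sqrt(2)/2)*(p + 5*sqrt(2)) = p^3 + 2*p^2 + 17*sqrt(2)*p^2/2 + 17*sqrt(2)*p + 35*p + 70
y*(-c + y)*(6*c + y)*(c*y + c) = -6*c^3*y^2 - 6*c^3*y + 5*c^2*y^3 + 5*c^2*y^2 + c*y^4 + c*y^3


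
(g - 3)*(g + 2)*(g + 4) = g^3 + 3*g^2 - 10*g - 24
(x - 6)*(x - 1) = x^2 - 7*x + 6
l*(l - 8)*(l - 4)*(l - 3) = l^4 - 15*l^3 + 68*l^2 - 96*l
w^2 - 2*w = w*(w - 2)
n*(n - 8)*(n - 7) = n^3 - 15*n^2 + 56*n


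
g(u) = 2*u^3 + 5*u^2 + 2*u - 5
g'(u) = 6*u^2 + 10*u + 2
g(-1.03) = -3.94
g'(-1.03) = -1.93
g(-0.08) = -5.13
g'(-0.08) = 1.24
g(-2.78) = -14.89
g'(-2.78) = 20.57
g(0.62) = -1.36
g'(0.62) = 10.51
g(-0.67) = -4.70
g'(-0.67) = -2.01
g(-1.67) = -3.71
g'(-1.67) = 2.03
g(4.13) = 229.43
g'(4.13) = 145.64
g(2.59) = 68.47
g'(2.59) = 68.15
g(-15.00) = -5660.00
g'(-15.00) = 1202.00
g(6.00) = 619.00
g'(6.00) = 278.00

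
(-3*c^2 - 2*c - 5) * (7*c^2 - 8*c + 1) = -21*c^4 + 10*c^3 - 22*c^2 + 38*c - 5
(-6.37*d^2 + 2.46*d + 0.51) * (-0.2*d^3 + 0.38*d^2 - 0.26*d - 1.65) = 1.274*d^5 - 2.9126*d^4 + 2.489*d^3 + 10.0647*d^2 - 4.1916*d - 0.8415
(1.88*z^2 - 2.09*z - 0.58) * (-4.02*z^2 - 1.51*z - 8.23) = -7.5576*z^4 + 5.563*z^3 - 9.9849*z^2 + 18.0765*z + 4.7734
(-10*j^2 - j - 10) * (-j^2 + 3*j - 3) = 10*j^4 - 29*j^3 + 37*j^2 - 27*j + 30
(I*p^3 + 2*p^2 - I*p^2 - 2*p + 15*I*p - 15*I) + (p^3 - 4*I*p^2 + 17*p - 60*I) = p^3 + I*p^3 + 2*p^2 - 5*I*p^2 + 15*p + 15*I*p - 75*I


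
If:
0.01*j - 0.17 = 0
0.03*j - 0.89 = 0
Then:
No Solution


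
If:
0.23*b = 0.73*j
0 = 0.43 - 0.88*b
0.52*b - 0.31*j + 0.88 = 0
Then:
No Solution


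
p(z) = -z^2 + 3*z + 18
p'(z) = 3 - 2*z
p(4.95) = 8.35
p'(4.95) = -6.90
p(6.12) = -1.09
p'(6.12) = -9.24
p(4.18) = 13.07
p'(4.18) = -5.36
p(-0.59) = 15.88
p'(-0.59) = 4.18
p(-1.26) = 12.63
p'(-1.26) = 5.52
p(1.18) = 20.15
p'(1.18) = 0.64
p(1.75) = 20.19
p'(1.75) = -0.50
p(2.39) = 19.46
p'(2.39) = -1.78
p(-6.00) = -36.00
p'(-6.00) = 15.00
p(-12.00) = -162.00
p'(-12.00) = 27.00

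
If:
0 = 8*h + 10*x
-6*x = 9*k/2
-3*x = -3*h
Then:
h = 0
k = 0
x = 0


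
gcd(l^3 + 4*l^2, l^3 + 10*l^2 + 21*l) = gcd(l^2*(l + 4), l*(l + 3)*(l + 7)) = l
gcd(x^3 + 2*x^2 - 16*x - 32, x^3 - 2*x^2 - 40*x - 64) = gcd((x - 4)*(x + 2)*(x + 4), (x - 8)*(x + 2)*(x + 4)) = x^2 + 6*x + 8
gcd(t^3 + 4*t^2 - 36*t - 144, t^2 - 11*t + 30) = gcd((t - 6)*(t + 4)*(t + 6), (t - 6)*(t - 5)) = t - 6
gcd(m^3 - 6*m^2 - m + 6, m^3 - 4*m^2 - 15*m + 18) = m^2 - 7*m + 6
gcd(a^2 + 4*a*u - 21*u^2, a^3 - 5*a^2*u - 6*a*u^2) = 1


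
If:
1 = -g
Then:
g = -1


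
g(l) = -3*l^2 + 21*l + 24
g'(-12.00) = 93.00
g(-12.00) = -660.00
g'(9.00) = -33.00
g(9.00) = -30.00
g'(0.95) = 15.30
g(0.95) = 41.24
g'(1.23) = 13.62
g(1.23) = 45.29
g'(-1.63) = 30.78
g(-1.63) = -18.20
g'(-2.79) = 37.74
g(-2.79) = -57.94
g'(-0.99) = 26.94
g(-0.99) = 0.27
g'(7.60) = -24.60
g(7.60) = 10.32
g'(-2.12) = 33.72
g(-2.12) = -34.00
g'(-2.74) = 37.44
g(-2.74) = -56.06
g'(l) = 21 - 6*l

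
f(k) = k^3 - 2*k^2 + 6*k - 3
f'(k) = 3*k^2 - 4*k + 6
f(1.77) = 6.90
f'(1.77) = 8.32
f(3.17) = 27.78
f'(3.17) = 23.47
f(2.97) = 23.38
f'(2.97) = 20.58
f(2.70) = 18.30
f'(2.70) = 17.07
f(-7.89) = -666.01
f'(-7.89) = 224.32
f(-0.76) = -9.15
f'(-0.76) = 10.77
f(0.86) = 1.32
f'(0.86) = 4.78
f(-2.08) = -33.13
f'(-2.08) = 27.30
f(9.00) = 618.00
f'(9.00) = 213.00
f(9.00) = 618.00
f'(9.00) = 213.00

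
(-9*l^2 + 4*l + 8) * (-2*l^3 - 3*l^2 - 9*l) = 18*l^5 + 19*l^4 + 53*l^3 - 60*l^2 - 72*l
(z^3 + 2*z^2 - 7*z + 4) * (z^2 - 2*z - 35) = z^5 - 46*z^3 - 52*z^2 + 237*z - 140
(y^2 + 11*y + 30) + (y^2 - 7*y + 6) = 2*y^2 + 4*y + 36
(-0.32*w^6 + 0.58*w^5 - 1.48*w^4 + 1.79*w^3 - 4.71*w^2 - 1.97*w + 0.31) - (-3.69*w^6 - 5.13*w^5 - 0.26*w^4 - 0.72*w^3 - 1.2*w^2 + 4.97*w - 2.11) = 3.37*w^6 + 5.71*w^5 - 1.22*w^4 + 2.51*w^3 - 3.51*w^2 - 6.94*w + 2.42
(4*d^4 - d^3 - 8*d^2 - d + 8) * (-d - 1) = -4*d^5 - 3*d^4 + 9*d^3 + 9*d^2 - 7*d - 8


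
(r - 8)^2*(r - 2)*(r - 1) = r^4 - 19*r^3 + 114*r^2 - 224*r + 128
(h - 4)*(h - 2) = h^2 - 6*h + 8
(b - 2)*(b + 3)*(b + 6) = b^3 + 7*b^2 - 36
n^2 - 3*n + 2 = (n - 2)*(n - 1)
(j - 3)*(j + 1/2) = j^2 - 5*j/2 - 3/2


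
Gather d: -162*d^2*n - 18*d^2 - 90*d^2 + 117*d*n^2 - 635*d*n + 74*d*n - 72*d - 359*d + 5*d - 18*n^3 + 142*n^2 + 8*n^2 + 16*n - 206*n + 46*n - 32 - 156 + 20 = d^2*(-162*n - 108) + d*(117*n^2 - 561*n - 426) - 18*n^3 + 150*n^2 - 144*n - 168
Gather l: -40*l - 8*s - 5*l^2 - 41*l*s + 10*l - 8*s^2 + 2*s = -5*l^2 + l*(-41*s - 30) - 8*s^2 - 6*s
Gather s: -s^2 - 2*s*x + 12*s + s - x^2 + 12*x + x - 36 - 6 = -s^2 + s*(13 - 2*x) - x^2 + 13*x - 42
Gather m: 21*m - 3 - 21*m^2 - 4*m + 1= -21*m^2 + 17*m - 2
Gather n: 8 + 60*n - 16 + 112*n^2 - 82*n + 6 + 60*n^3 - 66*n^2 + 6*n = 60*n^3 + 46*n^2 - 16*n - 2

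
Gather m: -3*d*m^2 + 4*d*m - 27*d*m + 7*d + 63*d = -3*d*m^2 - 23*d*m + 70*d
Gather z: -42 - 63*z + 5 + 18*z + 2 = -45*z - 35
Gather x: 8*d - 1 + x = 8*d + x - 1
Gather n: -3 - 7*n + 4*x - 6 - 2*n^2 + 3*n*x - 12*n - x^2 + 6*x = -2*n^2 + n*(3*x - 19) - x^2 + 10*x - 9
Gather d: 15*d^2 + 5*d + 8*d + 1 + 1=15*d^2 + 13*d + 2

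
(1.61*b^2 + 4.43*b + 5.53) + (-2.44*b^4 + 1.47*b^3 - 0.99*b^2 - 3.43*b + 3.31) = -2.44*b^4 + 1.47*b^3 + 0.62*b^2 + 1.0*b + 8.84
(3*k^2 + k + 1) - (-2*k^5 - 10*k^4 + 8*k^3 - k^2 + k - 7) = 2*k^5 + 10*k^4 - 8*k^3 + 4*k^2 + 8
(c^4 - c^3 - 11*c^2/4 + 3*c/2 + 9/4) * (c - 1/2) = c^5 - 3*c^4/2 - 9*c^3/4 + 23*c^2/8 + 3*c/2 - 9/8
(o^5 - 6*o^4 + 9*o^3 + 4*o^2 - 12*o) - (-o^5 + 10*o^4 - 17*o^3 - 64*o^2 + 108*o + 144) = 2*o^5 - 16*o^4 + 26*o^3 + 68*o^2 - 120*o - 144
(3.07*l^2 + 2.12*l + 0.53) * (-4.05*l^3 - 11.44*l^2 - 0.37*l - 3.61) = -12.4335*l^5 - 43.7068*l^4 - 27.5352*l^3 - 17.9303*l^2 - 7.8493*l - 1.9133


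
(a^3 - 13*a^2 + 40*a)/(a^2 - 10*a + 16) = a*(a - 5)/(a - 2)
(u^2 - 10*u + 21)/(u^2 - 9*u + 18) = (u - 7)/(u - 6)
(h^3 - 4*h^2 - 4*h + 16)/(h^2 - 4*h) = h - 4/h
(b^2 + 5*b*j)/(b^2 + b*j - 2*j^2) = b*(b + 5*j)/(b^2 + b*j - 2*j^2)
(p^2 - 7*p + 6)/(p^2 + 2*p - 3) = (p - 6)/(p + 3)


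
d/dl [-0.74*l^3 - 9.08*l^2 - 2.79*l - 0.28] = -2.22*l^2 - 18.16*l - 2.79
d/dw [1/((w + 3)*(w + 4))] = (-2*w - 7)/(w^4 + 14*w^3 + 73*w^2 + 168*w + 144)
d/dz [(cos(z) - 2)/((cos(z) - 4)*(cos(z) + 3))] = (cos(z)^2 - 4*cos(z) + 14)*sin(z)/((cos(z) - 4)^2*(cos(z) + 3)^2)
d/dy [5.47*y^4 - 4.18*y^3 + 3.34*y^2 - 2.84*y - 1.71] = 21.88*y^3 - 12.54*y^2 + 6.68*y - 2.84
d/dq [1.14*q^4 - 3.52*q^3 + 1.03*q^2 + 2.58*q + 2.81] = 4.56*q^3 - 10.56*q^2 + 2.06*q + 2.58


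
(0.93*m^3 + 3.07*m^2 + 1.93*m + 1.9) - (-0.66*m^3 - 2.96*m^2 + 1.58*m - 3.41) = 1.59*m^3 + 6.03*m^2 + 0.35*m + 5.31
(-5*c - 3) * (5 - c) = 5*c^2 - 22*c - 15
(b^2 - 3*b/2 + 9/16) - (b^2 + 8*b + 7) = -19*b/2 - 103/16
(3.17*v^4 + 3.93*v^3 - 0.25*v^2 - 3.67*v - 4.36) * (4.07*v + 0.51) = 12.9019*v^5 + 17.6118*v^4 + 0.9868*v^3 - 15.0644*v^2 - 19.6169*v - 2.2236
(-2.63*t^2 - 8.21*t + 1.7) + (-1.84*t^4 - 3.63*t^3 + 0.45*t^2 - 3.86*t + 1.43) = -1.84*t^4 - 3.63*t^3 - 2.18*t^2 - 12.07*t + 3.13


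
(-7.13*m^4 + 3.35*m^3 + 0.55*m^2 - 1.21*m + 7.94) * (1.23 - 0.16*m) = 1.1408*m^5 - 9.3059*m^4 + 4.0325*m^3 + 0.8701*m^2 - 2.7587*m + 9.7662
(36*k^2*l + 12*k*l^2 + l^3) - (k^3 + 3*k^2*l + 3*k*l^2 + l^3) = -k^3 + 33*k^2*l + 9*k*l^2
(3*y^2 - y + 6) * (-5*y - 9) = -15*y^3 - 22*y^2 - 21*y - 54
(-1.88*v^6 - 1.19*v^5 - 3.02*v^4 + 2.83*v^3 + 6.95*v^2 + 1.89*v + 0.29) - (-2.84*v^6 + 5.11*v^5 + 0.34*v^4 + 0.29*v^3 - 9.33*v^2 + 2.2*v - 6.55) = 0.96*v^6 - 6.3*v^5 - 3.36*v^4 + 2.54*v^3 + 16.28*v^2 - 0.31*v + 6.84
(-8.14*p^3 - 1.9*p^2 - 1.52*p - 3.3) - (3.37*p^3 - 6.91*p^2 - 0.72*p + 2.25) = -11.51*p^3 + 5.01*p^2 - 0.8*p - 5.55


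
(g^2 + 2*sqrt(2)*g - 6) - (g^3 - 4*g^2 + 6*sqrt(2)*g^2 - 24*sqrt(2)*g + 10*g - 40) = -g^3 - 6*sqrt(2)*g^2 + 5*g^2 - 10*g + 26*sqrt(2)*g + 34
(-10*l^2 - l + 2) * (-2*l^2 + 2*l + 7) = 20*l^4 - 18*l^3 - 76*l^2 - 3*l + 14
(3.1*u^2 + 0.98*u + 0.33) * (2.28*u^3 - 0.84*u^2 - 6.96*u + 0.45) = 7.068*u^5 - 0.3696*u^4 - 21.6468*u^3 - 5.703*u^2 - 1.8558*u + 0.1485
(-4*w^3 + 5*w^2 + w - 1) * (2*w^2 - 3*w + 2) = -8*w^5 + 22*w^4 - 21*w^3 + 5*w^2 + 5*w - 2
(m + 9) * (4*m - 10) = 4*m^2 + 26*m - 90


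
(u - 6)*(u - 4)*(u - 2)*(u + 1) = u^4 - 11*u^3 + 32*u^2 - 4*u - 48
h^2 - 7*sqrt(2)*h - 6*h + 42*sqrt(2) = (h - 6)*(h - 7*sqrt(2))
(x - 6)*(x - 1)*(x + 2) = x^3 - 5*x^2 - 8*x + 12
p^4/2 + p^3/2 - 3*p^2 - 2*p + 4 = (p/2 + 1)*(p - 2)*(p - 1)*(p + 2)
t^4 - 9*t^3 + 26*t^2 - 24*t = t*(t - 4)*(t - 3)*(t - 2)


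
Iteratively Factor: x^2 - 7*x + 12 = (x - 4)*(x - 3)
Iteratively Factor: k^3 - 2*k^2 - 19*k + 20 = (k + 4)*(k^2 - 6*k + 5) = (k - 5)*(k + 4)*(k - 1)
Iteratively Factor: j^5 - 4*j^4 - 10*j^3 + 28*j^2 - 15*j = (j - 1)*(j^4 - 3*j^3 - 13*j^2 + 15*j) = (j - 1)^2*(j^3 - 2*j^2 - 15*j) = (j - 1)^2*(j + 3)*(j^2 - 5*j) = (j - 5)*(j - 1)^2*(j + 3)*(j)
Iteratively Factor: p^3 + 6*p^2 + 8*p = (p)*(p^2 + 6*p + 8) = p*(p + 2)*(p + 4)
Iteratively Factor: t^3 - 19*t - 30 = (t + 2)*(t^2 - 2*t - 15) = (t - 5)*(t + 2)*(t + 3)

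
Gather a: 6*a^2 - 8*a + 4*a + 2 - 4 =6*a^2 - 4*a - 2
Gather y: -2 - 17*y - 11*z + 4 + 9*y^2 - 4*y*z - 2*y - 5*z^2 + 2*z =9*y^2 + y*(-4*z - 19) - 5*z^2 - 9*z + 2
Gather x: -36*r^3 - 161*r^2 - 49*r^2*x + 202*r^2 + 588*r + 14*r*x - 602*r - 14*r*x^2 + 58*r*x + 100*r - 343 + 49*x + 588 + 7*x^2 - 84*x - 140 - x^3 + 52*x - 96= -36*r^3 + 41*r^2 + 86*r - x^3 + x^2*(7 - 14*r) + x*(-49*r^2 + 72*r + 17) + 9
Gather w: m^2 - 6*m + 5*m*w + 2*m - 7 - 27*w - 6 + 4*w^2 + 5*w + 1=m^2 - 4*m + 4*w^2 + w*(5*m - 22) - 12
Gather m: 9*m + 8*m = 17*m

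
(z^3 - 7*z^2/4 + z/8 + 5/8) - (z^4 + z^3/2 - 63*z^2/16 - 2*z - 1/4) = -z^4 + z^3/2 + 35*z^2/16 + 17*z/8 + 7/8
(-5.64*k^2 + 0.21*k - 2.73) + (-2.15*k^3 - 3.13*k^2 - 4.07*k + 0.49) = -2.15*k^3 - 8.77*k^2 - 3.86*k - 2.24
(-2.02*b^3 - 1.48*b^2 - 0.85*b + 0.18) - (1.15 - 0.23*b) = -2.02*b^3 - 1.48*b^2 - 0.62*b - 0.97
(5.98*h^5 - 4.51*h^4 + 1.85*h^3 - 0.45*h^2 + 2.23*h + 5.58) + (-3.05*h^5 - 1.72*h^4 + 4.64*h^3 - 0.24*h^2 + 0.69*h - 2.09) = 2.93*h^5 - 6.23*h^4 + 6.49*h^3 - 0.69*h^2 + 2.92*h + 3.49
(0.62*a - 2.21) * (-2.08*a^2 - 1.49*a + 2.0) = -1.2896*a^3 + 3.673*a^2 + 4.5329*a - 4.42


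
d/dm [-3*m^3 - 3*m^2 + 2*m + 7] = -9*m^2 - 6*m + 2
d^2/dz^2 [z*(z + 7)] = 2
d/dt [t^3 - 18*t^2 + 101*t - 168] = 3*t^2 - 36*t + 101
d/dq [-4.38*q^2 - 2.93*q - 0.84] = -8.76*q - 2.93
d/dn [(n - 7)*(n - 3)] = 2*n - 10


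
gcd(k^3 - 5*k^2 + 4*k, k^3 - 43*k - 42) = 1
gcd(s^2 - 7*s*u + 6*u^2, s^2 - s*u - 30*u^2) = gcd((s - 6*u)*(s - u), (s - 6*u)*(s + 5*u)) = s - 6*u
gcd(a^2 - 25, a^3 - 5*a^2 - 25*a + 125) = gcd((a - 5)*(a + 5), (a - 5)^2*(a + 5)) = a^2 - 25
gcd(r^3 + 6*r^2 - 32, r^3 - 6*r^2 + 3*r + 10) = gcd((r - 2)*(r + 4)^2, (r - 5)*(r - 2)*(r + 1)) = r - 2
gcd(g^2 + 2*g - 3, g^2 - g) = g - 1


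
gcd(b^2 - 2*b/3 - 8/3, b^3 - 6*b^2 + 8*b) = b - 2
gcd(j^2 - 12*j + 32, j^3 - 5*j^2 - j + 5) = 1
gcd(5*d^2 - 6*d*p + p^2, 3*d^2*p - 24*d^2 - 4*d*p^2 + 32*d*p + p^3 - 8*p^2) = -d + p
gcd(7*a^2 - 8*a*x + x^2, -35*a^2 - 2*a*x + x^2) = -7*a + x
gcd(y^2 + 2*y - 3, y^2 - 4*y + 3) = y - 1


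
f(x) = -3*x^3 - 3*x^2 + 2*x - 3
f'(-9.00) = -673.00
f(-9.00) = 1923.00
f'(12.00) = -1366.00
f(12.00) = -5595.00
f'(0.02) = 1.88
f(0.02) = -2.96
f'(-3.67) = -97.20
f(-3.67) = 97.55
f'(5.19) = -271.56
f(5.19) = -492.82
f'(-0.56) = 2.54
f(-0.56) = -4.53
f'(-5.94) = -279.91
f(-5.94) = 508.02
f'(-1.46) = -8.42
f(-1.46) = -2.98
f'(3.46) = -126.50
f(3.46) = -156.26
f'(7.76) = -586.52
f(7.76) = -1570.00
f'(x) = -9*x^2 - 6*x + 2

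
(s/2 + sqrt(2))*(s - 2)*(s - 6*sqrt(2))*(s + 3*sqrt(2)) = s^4/2 - s^3 - sqrt(2)*s^3/2 - 24*s^2 + sqrt(2)*s^2 - 36*sqrt(2)*s + 48*s + 72*sqrt(2)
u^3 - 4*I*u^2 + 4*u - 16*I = (u - 4*I)*(u - 2*I)*(u + 2*I)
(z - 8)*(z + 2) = z^2 - 6*z - 16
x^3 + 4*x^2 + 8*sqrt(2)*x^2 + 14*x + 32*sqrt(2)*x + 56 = (x + 4)*(x + sqrt(2))*(x + 7*sqrt(2))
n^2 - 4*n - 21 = (n - 7)*(n + 3)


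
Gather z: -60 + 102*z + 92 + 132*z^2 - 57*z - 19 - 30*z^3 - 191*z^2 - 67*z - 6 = -30*z^3 - 59*z^2 - 22*z + 7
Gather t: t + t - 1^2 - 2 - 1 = 2*t - 4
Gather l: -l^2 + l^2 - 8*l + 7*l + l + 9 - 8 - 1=0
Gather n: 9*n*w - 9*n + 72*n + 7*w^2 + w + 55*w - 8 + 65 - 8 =n*(9*w + 63) + 7*w^2 + 56*w + 49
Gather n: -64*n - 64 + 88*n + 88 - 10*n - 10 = 14*n + 14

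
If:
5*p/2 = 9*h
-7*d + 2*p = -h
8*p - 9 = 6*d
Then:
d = 123/254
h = 105/254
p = 189/127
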